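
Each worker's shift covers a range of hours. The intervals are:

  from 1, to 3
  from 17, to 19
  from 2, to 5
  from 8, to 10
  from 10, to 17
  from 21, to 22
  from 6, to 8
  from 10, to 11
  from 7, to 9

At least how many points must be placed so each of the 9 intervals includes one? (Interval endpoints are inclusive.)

5

Process intervals by earliest right end; each time one isn't hit yet, stab at its right endpoint.
Sorted: [1,3] [2,5] [6,8] [7,9] [8,10] [10,11] [10,17] [17,19] [21,22]
{[1,3],[2,5]} hit by 3; {[6,8],[7,9],[8,10]} hit by 8; {[10,11],[10,17]} hit by 11; {[17,19]} hit by 19; {[21,22]} hit by 22.
Points: 3, 8, 11, 19, 22 (5 total).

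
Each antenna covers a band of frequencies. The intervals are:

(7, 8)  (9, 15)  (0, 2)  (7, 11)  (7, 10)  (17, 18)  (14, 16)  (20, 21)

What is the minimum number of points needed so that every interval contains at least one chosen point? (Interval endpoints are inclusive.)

5

Sorted: [0,2] [7,8] [7,10] [7,11] [9,15] [14,16] [17,18] [20,21]
{[0,2]} hit by 2; {[7,8],[7,10],[7,11]} hit by 8; {[9,15],[14,16]} hit by 15; {[17,18]} hit by 18; {[20,21]} hit by 21.
Points: 2, 8, 15, 18, 21 (5 total).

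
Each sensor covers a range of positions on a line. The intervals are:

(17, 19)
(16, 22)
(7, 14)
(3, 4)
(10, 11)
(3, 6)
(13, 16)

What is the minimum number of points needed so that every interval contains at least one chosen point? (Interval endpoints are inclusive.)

Sorted: [3,4] [3,6] [10,11] [7,14] [13,16] [17,19] [16,22]
{[3,4],[3,6]} hit by 4; {[10,11],[7,14]} hit by 11; {[13,16]} hit by 16; {[17,19],[16,22]} hit by 19.
Points: 4, 11, 16, 19 (4 total).

4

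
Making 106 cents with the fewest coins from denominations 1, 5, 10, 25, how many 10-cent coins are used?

0

106 − 4×25→6 − 1×5→1 − 1×1→0
Count of 10: 0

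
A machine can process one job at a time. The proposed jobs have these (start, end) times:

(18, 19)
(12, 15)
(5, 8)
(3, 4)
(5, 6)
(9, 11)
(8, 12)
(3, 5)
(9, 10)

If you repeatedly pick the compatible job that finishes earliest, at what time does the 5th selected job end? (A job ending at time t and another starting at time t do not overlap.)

19

By end time: (3,4), (3,5), (5,6), (5,8), (9,10), (9,11), (8,12), (12,15), (18,19).
Pick (3,4); next start ≥ 4 → (5,6); next start ≥ 6 → (9,10); next start ≥ 10 → (12,15); next start ≥ 15 → (18,19).
Selected: (3,4) (5,6) (9,10) (12,15) (18,19)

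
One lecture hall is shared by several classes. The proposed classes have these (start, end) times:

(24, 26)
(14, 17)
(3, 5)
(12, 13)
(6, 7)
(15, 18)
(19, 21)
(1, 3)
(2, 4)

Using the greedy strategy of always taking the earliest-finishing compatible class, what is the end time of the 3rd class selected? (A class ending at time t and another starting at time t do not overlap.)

Sort by end time and greedily take each interval whose start is ≥ the last chosen end.
By end time: (1,3), (2,4), (3,5), (6,7), (12,13), (14,17), (15,18), (19,21), (24,26).
Pick (1,3); next start ≥ 3 → (3,5); next start ≥ 5 → (6,7); next start ≥ 7 → (12,13); next start ≥ 13 → (14,17); next start ≥ 17 → (19,21); next start ≥ 21 → (24,26).
Selected: (1,3) (3,5) (6,7) (12,13) (14,17) (19,21) (24,26)

7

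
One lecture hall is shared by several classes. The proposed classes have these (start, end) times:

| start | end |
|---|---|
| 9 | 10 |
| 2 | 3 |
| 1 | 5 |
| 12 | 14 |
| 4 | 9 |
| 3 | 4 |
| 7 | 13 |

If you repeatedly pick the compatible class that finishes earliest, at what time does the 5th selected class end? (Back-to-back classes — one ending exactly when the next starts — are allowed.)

14

Sorted by end: (2,3)  (3,4)  (1,5)  (4,9)  (9,10)  (7,13)  (12,14)
take (2,3); take (3,4); skip (1,5); take (4,9); take (9,10); skip (7,13); take (12,14).
Selected: (2,3) (3,4) (4,9) (9,10) (12,14)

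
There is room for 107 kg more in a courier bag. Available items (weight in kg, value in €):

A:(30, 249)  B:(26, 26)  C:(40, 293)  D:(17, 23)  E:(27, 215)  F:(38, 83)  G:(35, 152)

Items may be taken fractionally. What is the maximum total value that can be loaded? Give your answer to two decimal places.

Greedy by value/weight ratio, highest first.
Ratios (sorted): A 8.30, E 7.96, C 7.33, G 4.34, F 2.18, D 1.35, B 1.00
take A (30 @ 249); take E (27 @ 215); take C (40 @ 293); take 10/35 of G → 43.43. Capacity used 107/107.
Total value = 800.43

800.43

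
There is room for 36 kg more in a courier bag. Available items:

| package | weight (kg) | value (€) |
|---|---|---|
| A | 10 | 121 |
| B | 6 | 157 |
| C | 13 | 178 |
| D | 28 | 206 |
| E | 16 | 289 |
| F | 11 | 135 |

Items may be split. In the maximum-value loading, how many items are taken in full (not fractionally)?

Greedy by value/weight ratio, highest first.
Ratios (sorted): B 26.17, E 18.06, C 13.69, F 12.27, A 12.10, D 7.36
take B (6 @ 157); take E (16 @ 289); take C (13 @ 178); take 1/11 of F → 12.27. Capacity used 36/36.
3 item(s) taken whole; one partial (take 1/11 of F).

3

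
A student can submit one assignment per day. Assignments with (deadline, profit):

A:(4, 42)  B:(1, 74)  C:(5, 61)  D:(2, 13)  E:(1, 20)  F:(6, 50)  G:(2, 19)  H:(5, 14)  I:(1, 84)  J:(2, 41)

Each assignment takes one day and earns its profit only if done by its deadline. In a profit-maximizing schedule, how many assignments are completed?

By profit: I(d1,84), B(d1,74), C(d5,61), F(d6,50), A(d4,42), J(d2,41), E(d1,20), G(d2,19), H(d5,14), D(d2,13)
I→slot 1; B skipped; C→slot 5; F→slot 6; A→slot 4; J→slot 2; E skipped; G skipped; H→slot 3; D skipped.
6 of 10 scheduled.

6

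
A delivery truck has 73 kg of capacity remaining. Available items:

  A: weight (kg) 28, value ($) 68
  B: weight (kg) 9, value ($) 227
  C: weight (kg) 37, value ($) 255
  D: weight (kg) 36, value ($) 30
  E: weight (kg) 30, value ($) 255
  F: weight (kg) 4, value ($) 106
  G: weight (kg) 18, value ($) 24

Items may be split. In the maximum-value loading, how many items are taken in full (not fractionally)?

Greedy by value/weight ratio, highest first.
Order: F (106/4=26.50) > B (227/9=25.22) > E (255/30=8.50) > C (255/37=6.89) > A (68/28=2.43) > G (24/18=1.33) > D (30/36=0.83)
Fill: take F (4 @ 106) → take B (9 @ 227) → take E (30 @ 255) → take 30/37 of C → 206.76; 73/73 used.
3 item(s) taken whole; one partial (take 30/37 of C).

3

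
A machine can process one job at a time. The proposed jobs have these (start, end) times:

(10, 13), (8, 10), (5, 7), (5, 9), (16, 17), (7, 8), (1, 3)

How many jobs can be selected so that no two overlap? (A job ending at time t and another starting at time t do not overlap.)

6

Sort by end time and greedily take each interval whose start is ≥ the last chosen end.
Sorted by end: (1,3)  (5,7)  (7,8)  (5,9)  (8,10)  (10,13)  (16,17)
take (1,3); take (5,7); take (7,8); take (8,10); take (10,13); take (16,17).
Selected 6 jobs.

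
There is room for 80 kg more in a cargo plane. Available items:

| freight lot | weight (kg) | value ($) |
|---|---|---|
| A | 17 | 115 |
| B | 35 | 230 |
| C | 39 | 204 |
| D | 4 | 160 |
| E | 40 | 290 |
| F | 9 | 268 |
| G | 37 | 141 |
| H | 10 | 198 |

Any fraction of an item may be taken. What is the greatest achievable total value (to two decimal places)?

Greedy by value/weight ratio, highest first.
Order: D (160/4=40.00) > F (268/9=29.78) > H (198/10=19.80) > E (290/40=7.25) > A (115/17=6.76) > B (230/35=6.57) > C (204/39=5.23) > G (141/37=3.81)
Fill: take D (4 @ 160) → take F (9 @ 268) → take H (10 @ 198) → take E (40 @ 290) → take A (17 @ 115); 80/80 used.
Total value = 1031.00

1031.00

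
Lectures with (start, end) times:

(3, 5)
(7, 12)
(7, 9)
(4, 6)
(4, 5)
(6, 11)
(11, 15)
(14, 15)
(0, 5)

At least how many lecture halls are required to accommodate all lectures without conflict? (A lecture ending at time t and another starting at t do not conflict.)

Count concurrent intervals with a sweep; the peak is the room count.
starts: [0, 3, 4, 4, 6, 7, 7, 11, 14]
ends:   [5, 5, 5, 6, 9, 11, 12, 15, 15]
s0→1 s3→2 s4→3 s4→4  — peak 4.

4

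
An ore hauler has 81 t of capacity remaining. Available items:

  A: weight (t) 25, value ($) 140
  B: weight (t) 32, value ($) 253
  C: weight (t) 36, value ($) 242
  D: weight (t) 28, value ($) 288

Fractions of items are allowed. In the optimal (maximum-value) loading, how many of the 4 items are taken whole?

Sort by value per unit weight and fill in that order.
Ratios (sorted): D 10.29, B 7.91, C 6.72, A 5.60
take D (28 @ 288); take B (32 @ 253); take 21/36 of C → 141.17. Capacity used 81/81.
2 item(s) taken whole; one partial (take 21/36 of C).

2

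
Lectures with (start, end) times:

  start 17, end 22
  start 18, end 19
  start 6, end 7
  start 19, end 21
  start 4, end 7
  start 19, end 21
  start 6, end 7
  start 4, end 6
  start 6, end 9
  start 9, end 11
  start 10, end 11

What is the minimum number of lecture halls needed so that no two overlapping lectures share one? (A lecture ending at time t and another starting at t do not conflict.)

The answer is the maximum number of intervals overlapping at any instant.
Events (time:±→running): 4:+→1 4:+→2 6:-→1 6:+→2 6:+→3 6:+→4 … peak 4.

4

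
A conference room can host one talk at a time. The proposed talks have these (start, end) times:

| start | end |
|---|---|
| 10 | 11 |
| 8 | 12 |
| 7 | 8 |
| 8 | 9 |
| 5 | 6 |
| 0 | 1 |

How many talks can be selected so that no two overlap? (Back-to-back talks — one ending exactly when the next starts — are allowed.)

5

Order by finish time; keep every interval that doesn't clash with the previous kept one.
By end time: (0,1), (5,6), (7,8), (8,9), (10,11), (8,12).
Pick (0,1); next start ≥ 1 → (5,6); next start ≥ 6 → (7,8); next start ≥ 8 → (8,9); next start ≥ 9 → (10,11).
Selected 5 talks.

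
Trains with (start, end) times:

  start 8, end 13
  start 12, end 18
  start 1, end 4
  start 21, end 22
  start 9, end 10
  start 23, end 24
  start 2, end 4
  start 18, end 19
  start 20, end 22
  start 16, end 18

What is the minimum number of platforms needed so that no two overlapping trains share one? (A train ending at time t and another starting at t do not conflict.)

starts: [1, 2, 8, 9, 12, 16, 18, 20, 21, 23]
ends:   [4, 4, 10, 13, 18, 18, 19, 22, 22, 24]
s1→1 s2→2  — peak 2.

2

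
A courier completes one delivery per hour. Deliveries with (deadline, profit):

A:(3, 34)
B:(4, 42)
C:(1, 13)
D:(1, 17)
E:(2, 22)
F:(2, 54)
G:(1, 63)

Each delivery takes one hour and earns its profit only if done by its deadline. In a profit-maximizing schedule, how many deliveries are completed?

Profit order: G=63 F=54 B=42 A=34 E=22 D=17 C=13
Assign: G→slot 1, F→slot 2, B→slot 4, A→slot 3, E skipped, D skipped, C skipped.
Slots: [1:G] [2:F] [3:A] [4:B]
4 of 7 scheduled.

4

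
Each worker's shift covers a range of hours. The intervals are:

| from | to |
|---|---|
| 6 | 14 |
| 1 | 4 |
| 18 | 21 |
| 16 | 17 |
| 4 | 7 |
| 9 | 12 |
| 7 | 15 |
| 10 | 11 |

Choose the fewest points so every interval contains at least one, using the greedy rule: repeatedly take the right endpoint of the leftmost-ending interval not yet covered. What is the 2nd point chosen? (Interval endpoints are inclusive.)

11

By right end: [1,4]  [4,7]  [10,11]  [9,12]  [6,14]  [7,15]  [16,17]  [18,21]
[1,4] uncovered → point at 4; [10,11] uncovered → point at 11; [16,17] uncovered → point at 17; [18,21] uncovered → point at 21.
Points: 4, 11, 17, 21 (4 total).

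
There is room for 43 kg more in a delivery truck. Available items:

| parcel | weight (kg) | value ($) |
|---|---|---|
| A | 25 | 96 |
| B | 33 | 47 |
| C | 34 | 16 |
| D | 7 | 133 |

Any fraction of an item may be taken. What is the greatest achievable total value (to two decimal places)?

Order: D (133/7=19.00) > A (96/25=3.84) > B (47/33=1.42) > C (16/34=0.47)
Fill: take D (7 @ 133) → take A (25 @ 96) → take 11/33 of B → 15.67; 43/43 used.
Total value = 244.67

244.67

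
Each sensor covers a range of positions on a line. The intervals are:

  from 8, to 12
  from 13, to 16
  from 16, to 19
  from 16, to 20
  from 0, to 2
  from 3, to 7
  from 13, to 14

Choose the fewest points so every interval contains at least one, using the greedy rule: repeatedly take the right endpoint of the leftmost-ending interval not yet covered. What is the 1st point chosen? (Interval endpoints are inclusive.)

Sort by right endpoint; whenever an interval is uncovered, place a point at its right end.
Sorted: [0,2] [3,7] [8,12] [13,14] [13,16] [16,19] [16,20]
{[0,2]} hit by 2; {[3,7]} hit by 7; {[8,12]} hit by 12; {[13,14],[13,16]} hit by 14; {[16,19],[16,20]} hit by 19.
Points: 2, 7, 12, 14, 19 (5 total).

2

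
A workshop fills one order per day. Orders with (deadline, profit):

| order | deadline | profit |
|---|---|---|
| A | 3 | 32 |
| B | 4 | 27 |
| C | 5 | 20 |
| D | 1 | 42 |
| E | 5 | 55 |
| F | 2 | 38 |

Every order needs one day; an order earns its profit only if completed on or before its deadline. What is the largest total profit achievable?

Take jobs in profit order; each goes to the latest open slot no later than its deadline.
By profit: E(d5,55), D(d1,42), F(d2,38), A(d3,32), B(d4,27), C(d5,20)
E→slot 5; D→slot 1; F→slot 2; A→slot 3; B→slot 4; C skipped.
Profit = 42 + 38 + 32 + 27 + 55 = 194

194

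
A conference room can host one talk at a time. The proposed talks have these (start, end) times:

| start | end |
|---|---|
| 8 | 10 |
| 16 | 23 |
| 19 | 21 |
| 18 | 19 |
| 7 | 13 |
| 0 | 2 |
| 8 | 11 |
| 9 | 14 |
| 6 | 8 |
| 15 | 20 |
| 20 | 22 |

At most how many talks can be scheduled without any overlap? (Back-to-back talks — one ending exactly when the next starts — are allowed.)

5

Sorted by end: (0,2)  (6,8)  (8,10)  (8,11)  (7,13)  (9,14)  (18,19)  (15,20)  (19,21)  (20,22)  (16,23)
take (0,2); take (6,8); take (8,10); skip (8,11); take (18,19); skip (15,20); take (19,21); skip (20,22).
Selected 5 talks.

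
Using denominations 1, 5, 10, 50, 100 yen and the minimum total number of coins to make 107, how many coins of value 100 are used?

Greedy: take as many of the largest coin as possible, then repeat with the remainder.
107 = 1×100 + 1×5 + 2×1
Count of 100: 1

1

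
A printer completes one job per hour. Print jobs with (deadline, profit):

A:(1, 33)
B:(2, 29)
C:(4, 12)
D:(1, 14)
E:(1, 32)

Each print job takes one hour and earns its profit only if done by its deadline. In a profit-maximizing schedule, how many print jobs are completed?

Take jobs in profit order; each goes to the latest open slot no later than its deadline.
Profit order: A=33 E=32 B=29 D=14 C=12
Assign: A→slot 1, E skipped, B→slot 2, D skipped, C→slot 4.
Slots: [1:A] [2:B] [4:C]
3 of 5 scheduled.

3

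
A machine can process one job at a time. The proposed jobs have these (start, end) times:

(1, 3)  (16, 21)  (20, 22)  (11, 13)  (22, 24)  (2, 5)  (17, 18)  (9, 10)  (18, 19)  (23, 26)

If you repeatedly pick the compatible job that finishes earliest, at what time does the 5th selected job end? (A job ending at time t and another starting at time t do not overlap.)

19

Order by finish time; keep every interval that doesn't clash with the previous kept one.
Sorted by end: (1,3)  (2,5)  (9,10)  (11,13)  (17,18)  (18,19)  (16,21)  (20,22)  (22,24)  (23,26)
take (1,3); skip (2,5); take (9,10); take (11,13); take (17,18); take (18,19); take (20,22); take (22,24).
Selected: (1,3) (9,10) (11,13) (17,18) (18,19) (20,22) (22,24)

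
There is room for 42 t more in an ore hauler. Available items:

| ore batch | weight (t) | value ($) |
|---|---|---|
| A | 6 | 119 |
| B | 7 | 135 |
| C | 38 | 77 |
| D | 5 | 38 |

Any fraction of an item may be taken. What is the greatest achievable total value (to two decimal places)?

340.63

Greedy by value/weight ratio, highest first.
Order: A (119/6=19.83) > B (135/7=19.29) > D (38/5=7.60) > C (77/38=2.03)
Fill: take A (6 @ 119) → take B (7 @ 135) → take D (5 @ 38) → take 24/38 of C → 48.63; 42/42 used.
Total value = 340.63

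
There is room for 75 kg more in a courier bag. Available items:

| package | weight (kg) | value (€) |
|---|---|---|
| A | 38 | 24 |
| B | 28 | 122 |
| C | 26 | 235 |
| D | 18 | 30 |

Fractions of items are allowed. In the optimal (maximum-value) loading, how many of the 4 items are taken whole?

3

Sort by value per unit weight and fill in that order.
Ratios (sorted): C 9.04, B 4.36, D 1.67, A 0.63
take C (26 @ 235); take B (28 @ 122); take D (18 @ 30); take 3/38 of A → 1.89. Capacity used 75/75.
3 item(s) taken whole; one partial (take 3/38 of A).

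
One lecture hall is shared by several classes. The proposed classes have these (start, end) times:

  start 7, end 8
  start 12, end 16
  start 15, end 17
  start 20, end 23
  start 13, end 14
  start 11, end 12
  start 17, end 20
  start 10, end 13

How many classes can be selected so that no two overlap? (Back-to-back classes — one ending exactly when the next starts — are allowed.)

Greedy by earliest finish: after sorting by end time, pick each interval compatible with the last pick.
By end time: (7,8), (11,12), (10,13), (13,14), (12,16), (15,17), (17,20), (20,23).
Pick (7,8); next start ≥ 8 → (11,12); next start ≥ 12 → (13,14); next start ≥ 14 → (15,17); next start ≥ 17 → (17,20); next start ≥ 20 → (20,23).
Selected 6 classes.

6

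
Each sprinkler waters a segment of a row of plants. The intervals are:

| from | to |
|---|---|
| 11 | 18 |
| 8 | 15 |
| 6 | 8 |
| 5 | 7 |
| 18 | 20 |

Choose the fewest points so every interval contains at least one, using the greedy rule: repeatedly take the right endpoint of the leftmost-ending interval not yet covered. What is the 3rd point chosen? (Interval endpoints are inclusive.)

20

Process intervals by earliest right end; each time one isn't hit yet, stab at its right endpoint.
By right end: [5,7]  [6,8]  [8,15]  [11,18]  [18,20]
[5,7] uncovered → point at 7; [8,15] uncovered → point at 15; [18,20] uncovered → point at 20.
Points: 7, 15, 20 (3 total).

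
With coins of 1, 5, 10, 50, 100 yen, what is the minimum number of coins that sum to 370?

6

370 − 3×100→70 − 1×50→20 − 2×10→0
Total coins = 3 + 1 + 2 = 6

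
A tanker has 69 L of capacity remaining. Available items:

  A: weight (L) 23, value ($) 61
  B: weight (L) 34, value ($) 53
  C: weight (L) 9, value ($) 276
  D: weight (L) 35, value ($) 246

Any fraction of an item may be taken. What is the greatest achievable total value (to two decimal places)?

586.12

Sort by value per unit weight and fill in that order.
Ratios (sorted): C 30.67, D 7.03, A 2.65, B 1.56
take C (9 @ 276); take D (35 @ 246); take A (23 @ 61); take 2/34 of B → 3.12. Capacity used 69/69.
Total value = 586.12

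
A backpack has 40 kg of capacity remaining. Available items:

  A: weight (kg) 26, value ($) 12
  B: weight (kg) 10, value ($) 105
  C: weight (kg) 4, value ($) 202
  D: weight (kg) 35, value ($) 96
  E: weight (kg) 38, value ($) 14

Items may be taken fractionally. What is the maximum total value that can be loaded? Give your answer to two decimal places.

Greedy by value/weight ratio, highest first.
Ratios (sorted): C 50.50, B 10.50, D 2.74, A 0.46, E 0.37
take C (4 @ 202); take B (10 @ 105); take 26/35 of D → 71.31. Capacity used 40/40.
Total value = 378.31

378.31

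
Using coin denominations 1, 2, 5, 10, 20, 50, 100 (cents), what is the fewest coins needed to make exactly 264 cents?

264 − 2×100→64 − 1×50→14 − 1×10→4 − 2×2→0
Total coins = 2 + 1 + 1 + 2 = 6

6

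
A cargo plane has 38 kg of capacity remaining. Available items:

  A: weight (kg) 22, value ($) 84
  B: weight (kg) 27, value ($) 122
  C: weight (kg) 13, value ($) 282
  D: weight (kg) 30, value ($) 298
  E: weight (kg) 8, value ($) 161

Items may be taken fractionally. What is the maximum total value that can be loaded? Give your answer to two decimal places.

611.87

Ratios (sorted): C 21.69, E 20.12, D 9.93, B 4.52, A 3.82
take C (13 @ 282); take E (8 @ 161); take 17/30 of D → 168.87. Capacity used 38/38.
Total value = 611.87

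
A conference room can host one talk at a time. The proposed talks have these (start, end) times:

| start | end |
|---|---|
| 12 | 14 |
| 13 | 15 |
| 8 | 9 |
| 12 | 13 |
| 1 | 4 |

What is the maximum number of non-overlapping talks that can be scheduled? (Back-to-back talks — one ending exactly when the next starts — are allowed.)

Order by finish time; keep every interval that doesn't clash with the previous kept one.
Sorted by end: (1,4)  (8,9)  (12,13)  (12,14)  (13,15)
take (1,4); take (8,9); take (12,13); take (13,15).
Selected 4 talks.

4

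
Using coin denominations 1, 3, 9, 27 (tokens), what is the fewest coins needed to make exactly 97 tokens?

97 − 3×27→16 − 1×9→7 − 2×3→1 − 1×1→0
Total coins = 3 + 1 + 2 + 1 = 7

7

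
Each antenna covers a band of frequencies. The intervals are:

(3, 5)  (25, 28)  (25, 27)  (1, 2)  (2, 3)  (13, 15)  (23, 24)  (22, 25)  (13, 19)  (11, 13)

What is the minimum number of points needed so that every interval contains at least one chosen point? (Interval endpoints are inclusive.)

Sorted: [1,2] [2,3] [3,5] [11,13] [13,15] [13,19] [23,24] [22,25] [25,27] [25,28]
{[1,2],[2,3]} hit by 2; {[3,5]} hit by 5; {[11,13],[13,15],[13,19]} hit by 13; {[23,24],[22,25]} hit by 24; {[25,27],[25,28]} hit by 27.
Points: 2, 5, 13, 24, 27 (5 total).

5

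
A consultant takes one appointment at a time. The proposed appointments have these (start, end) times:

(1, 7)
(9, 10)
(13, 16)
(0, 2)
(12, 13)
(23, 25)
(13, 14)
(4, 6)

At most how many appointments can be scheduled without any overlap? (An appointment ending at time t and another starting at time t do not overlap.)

6

Sort by end time and greedily take each interval whose start is ≥ the last chosen end.
Sorted by end: (0,2)  (4,6)  (1,7)  (9,10)  (12,13)  (13,14)  (13,16)  (23,25)
take (0,2); take (4,6); take (9,10); take (12,13); take (13,14); take (23,25).
Selected 6 appointments.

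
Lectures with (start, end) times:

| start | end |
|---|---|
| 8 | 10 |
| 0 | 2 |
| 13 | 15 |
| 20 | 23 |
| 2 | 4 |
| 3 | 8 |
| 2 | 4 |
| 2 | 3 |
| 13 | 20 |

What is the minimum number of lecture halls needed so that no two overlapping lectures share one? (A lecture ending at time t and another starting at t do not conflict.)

3

The answer is the maximum number of intervals overlapping at any instant.
Events (time:±→running): 0:+→1 2:-→0 2:+→1 2:+→2 2:+→3 … peak 3.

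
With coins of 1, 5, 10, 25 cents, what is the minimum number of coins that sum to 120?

120 − 4×25→20 − 2×10→0
Total coins = 4 + 2 = 6

6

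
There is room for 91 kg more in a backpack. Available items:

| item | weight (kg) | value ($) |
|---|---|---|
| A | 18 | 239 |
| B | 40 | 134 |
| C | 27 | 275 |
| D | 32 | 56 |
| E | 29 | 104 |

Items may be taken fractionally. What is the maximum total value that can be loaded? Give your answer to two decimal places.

Sort by value per unit weight and fill in that order.
Order: A (239/18=13.28) > C (275/27=10.19) > E (104/29=3.59) > B (134/40=3.35) > D (56/32=1.75)
Fill: take A (18 @ 239) → take C (27 @ 275) → take E (29 @ 104) → take 17/40 of B → 56.95; 91/91 used.
Total value = 674.95

674.95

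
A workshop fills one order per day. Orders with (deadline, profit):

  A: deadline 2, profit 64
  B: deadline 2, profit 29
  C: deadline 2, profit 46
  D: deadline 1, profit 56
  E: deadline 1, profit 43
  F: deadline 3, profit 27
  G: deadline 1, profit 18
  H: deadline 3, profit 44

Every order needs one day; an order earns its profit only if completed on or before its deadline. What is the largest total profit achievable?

164

Take jobs in profit order; each goes to the latest open slot no later than its deadline.
Profit order: A=64 D=56 C=46 H=44 E=43 B=29 F=27 G=18
Assign: A→slot 2, D→slot 1, C skipped, H→slot 3, E skipped, B skipped, F skipped, G skipped.
Slots: [1:D] [2:A] [3:H]
Profit = 56 + 64 + 44 = 164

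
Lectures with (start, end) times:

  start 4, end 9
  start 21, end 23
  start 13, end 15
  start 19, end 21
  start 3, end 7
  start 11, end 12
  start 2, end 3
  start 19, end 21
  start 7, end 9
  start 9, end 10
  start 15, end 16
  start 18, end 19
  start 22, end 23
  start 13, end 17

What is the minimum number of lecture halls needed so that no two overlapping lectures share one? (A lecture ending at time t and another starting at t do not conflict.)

2

The answer is the maximum number of intervals overlapping at any instant.
starts: [2, 3, 4, 7, 9, 11, 13, 13, 15, 18, 19, 19, 21, 22]
ends:   [3, 7, 9, 9, 10, 12, 15, 16, 17, 19, 21, 21, 23, 23]
s2→1 e3→0 s3→1 s4→2  — peak 2.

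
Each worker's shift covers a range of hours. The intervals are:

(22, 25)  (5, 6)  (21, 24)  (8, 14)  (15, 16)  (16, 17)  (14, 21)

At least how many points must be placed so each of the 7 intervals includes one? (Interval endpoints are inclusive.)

Sorted: [5,6] [8,14] [15,16] [16,17] [14,21] [21,24] [22,25]
{[5,6]} hit by 6; {[8,14]} hit by 14; {[15,16],[16,17],[14,21]} hit by 16; {[21,24],[22,25]} hit by 24.
Points: 6, 14, 16, 24 (4 total).

4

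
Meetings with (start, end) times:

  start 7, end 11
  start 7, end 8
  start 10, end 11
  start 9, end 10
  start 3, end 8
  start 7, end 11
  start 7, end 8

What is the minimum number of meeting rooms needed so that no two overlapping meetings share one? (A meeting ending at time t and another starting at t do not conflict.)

The answer is the maximum number of intervals overlapping at any instant.
starts: [3, 7, 7, 7, 7, 9, 10]
ends:   [8, 8, 8, 10, 11, 11, 11]
s3→1 s7→2 s7→3 s7→4 s7→5  — peak 5.

5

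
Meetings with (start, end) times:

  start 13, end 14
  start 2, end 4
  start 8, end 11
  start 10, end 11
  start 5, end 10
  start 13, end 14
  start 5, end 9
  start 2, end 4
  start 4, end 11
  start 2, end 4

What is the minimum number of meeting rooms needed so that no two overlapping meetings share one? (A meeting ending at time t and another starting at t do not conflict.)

Events (time:±→running): 2:+→1 2:+→2 2:+→3 4:-→2 4:-→1 4:-→0 4:+→1 5:+→2 5:+→3 8:+→4 … peak 4.

4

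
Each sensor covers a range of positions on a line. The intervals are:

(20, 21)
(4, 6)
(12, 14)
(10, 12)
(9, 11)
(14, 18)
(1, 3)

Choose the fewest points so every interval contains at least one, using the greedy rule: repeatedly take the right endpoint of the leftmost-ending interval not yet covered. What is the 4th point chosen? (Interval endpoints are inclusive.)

Sort by right endpoint; whenever an interval is uncovered, place a point at its right end.
Sorted: [1,3] [4,6] [9,11] [10,12] [12,14] [14,18] [20,21]
{[1,3]} hit by 3; {[4,6]} hit by 6; {[9,11],[10,12]} hit by 11; {[12,14],[14,18]} hit by 14; {[20,21]} hit by 21.
Points: 3, 6, 11, 14, 21 (5 total).

14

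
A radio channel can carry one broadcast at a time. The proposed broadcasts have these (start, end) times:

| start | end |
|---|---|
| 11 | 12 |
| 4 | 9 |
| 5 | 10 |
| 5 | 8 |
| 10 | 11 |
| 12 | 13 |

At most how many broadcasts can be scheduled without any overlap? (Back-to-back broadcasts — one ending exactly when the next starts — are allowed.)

4

Sort by end time and greedily take each interval whose start is ≥ the last chosen end.
Sorted by end: (5,8)  (4,9)  (5,10)  (10,11)  (11,12)  (12,13)
take (5,8); take (10,11); take (11,12); take (12,13).
Selected 4 broadcasts.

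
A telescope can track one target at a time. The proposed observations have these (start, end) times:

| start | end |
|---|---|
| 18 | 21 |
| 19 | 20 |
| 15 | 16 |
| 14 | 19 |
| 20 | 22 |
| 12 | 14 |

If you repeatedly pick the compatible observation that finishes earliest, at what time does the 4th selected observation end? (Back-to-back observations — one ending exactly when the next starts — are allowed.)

22

Sort by end time and greedily take each interval whose start is ≥ the last chosen end.
By end time: (12,14), (15,16), (14,19), (19,20), (18,21), (20,22).
Pick (12,14); next start ≥ 14 → (15,16); next start ≥ 16 → (19,20); next start ≥ 20 → (20,22).
Selected: (12,14) (15,16) (19,20) (20,22)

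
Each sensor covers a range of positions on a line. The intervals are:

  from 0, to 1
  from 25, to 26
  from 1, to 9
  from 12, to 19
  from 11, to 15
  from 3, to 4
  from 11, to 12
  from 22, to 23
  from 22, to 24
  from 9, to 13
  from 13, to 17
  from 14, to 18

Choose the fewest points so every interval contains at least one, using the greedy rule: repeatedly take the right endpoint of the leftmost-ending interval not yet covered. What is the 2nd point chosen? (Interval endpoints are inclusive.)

4

Sorted: [0,1] [3,4] [1,9] [11,12] [9,13] [11,15] [13,17] [14,18] [12,19] [22,23] [22,24] [25,26]
{[0,1]} hit by 1; {[3,4],[1,9]} hit by 4; {[11,12],[9,13],[11,15]} hit by 12; {[13,17],[14,18],[12,19]} hit by 17; {[22,23],[22,24]} hit by 23; {[25,26]} hit by 26.
Points: 1, 4, 12, 17, 23, 26 (6 total).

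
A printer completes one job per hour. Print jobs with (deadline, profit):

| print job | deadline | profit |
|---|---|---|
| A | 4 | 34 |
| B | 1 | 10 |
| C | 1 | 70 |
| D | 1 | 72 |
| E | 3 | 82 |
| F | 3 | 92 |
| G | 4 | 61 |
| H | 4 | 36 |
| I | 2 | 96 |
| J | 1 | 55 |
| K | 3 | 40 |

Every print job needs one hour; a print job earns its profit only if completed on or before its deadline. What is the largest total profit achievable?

Take jobs in profit order; each goes to the latest open slot no later than its deadline.
By profit: I(d2,96), F(d3,92), E(d3,82), D(d1,72), C(d1,70), G(d4,61), J(d1,55), K(d3,40), H(d4,36), A(d4,34), B(d1,10)
I→slot 2; F→slot 3; E→slot 1; D skipped; C skipped; G→slot 4; J skipped; K skipped; H skipped; A skipped; B skipped.
Profit = 82 + 96 + 92 + 61 = 331

331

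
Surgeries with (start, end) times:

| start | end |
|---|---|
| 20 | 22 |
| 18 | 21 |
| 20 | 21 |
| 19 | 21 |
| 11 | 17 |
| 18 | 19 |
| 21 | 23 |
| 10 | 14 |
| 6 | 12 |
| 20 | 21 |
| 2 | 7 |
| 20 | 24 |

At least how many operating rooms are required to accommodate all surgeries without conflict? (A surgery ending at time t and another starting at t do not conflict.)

Events (time:±→running): 2:+→1 6:+→2 7:-→1 10:+→2 11:+→3 12:-→2 14:-→1 17:-→0 18:+→1 18:+→2 19:-→1 19:+→2 20:+→3 20:+→4 20:+→5 20:+→6 … peak 6.

6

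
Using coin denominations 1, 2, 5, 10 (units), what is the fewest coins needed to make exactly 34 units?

Greedy: take as many of the largest coin as possible, then repeat with the remainder.
34 − 3×10→4 − 2×2→0
Total coins = 3 + 2 = 5

5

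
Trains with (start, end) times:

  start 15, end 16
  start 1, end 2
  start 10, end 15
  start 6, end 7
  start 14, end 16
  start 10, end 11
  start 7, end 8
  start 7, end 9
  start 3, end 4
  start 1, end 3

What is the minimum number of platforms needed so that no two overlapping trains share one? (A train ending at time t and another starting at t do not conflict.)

Events (time:±→running): 1:+→1 1:+→2 … peak 2.

2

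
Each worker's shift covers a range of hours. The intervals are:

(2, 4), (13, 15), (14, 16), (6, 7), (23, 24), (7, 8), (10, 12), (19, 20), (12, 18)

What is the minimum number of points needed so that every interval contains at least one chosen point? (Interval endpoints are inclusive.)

6

By right end: [2,4]  [6,7]  [7,8]  [10,12]  [13,15]  [14,16]  [12,18]  [19,20]  [23,24]
[2,4] uncovered → point at 4; [6,7] uncovered → point at 7; [10,12] uncovered → point at 12; [13,15] uncovered → point at 15; [19,20] uncovered → point at 20; [23,24] uncovered → point at 24.
Points: 4, 7, 12, 15, 20, 24 (6 total).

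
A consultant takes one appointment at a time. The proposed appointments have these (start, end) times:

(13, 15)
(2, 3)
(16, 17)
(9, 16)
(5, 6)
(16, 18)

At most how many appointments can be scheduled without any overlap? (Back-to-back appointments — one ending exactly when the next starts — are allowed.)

4

Greedy by earliest finish: after sorting by end time, pick each interval compatible with the last pick.
By end time: (2,3), (5,6), (13,15), (9,16), (16,17), (16,18).
Pick (2,3); next start ≥ 3 → (5,6); next start ≥ 6 → (13,15); next start ≥ 15 → (16,17).
Selected 4 appointments.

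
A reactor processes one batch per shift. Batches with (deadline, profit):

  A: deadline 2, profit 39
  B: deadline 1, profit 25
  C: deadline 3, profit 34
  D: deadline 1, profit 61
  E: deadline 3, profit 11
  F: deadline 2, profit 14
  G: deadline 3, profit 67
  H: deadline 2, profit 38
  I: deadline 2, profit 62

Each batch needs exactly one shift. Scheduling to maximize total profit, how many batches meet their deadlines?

By profit: G(d3,67), I(d2,62), D(d1,61), A(d2,39), H(d2,38), C(d3,34), B(d1,25), F(d2,14), E(d3,11)
G→slot 3; I→slot 2; D→slot 1; A skipped; H skipped; C skipped; B skipped; F skipped; E skipped.
3 of 9 scheduled.

3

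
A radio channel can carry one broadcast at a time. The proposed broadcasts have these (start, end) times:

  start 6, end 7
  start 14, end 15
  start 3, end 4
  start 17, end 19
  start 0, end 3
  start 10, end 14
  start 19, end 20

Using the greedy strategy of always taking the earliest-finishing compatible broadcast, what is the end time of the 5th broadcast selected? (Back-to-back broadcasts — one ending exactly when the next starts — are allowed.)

Sorted by end: (0,3)  (3,4)  (6,7)  (10,14)  (14,15)  (17,19)  (19,20)
take (0,3); take (3,4); take (6,7); take (10,14); take (14,15); take (17,19); take (19,20).
Selected: (0,3) (3,4) (6,7) (10,14) (14,15) (17,19) (19,20)

15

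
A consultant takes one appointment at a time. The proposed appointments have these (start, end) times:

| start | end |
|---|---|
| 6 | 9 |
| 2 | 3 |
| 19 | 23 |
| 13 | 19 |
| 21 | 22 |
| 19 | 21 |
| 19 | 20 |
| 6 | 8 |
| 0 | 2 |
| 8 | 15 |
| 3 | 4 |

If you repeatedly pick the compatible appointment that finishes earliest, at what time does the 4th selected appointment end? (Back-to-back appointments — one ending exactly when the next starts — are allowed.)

8

By end time: (0,2), (2,3), (3,4), (6,8), (6,9), (8,15), (13,19), (19,20), (19,21), (21,22), (19,23).
Pick (0,2); next start ≥ 2 → (2,3); next start ≥ 3 → (3,4); next start ≥ 4 → (6,8); next start ≥ 8 → (8,15); next start ≥ 15 → (19,20); next start ≥ 20 → (21,22).
Selected: (0,2) (2,3) (3,4) (6,8) (8,15) (19,20) (21,22)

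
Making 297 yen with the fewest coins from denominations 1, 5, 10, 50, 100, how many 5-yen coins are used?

Use the largest denomination that fits, subtract, and repeat.
297 − 2×100→97 − 1×50→47 − 4×10→7 − 1×5→2 − 2×1→0
Count of 5: 1

1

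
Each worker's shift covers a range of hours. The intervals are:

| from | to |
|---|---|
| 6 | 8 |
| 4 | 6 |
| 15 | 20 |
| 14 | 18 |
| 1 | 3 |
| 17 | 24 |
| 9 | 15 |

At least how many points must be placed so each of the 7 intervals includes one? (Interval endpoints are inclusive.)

Sort by right endpoint; whenever an interval is uncovered, place a point at its right end.
Sorted: [1,3] [4,6] [6,8] [9,15] [14,18] [15,20] [17,24]
{[1,3]} hit by 3; {[4,6],[6,8]} hit by 6; {[9,15],[14,18],[15,20]} hit by 15; {[17,24]} hit by 24.
Points: 3, 6, 15, 24 (4 total).

4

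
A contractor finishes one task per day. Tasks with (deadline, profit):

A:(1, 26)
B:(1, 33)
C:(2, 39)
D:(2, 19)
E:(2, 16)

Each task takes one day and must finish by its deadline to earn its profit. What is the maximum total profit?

72

Take jobs in profit order; each goes to the latest open slot no later than its deadline.
By profit: C(d2,39), B(d1,33), A(d1,26), D(d2,19), E(d2,16)
C→slot 2; B→slot 1; A skipped; D skipped; E skipped.
Profit = 33 + 39 = 72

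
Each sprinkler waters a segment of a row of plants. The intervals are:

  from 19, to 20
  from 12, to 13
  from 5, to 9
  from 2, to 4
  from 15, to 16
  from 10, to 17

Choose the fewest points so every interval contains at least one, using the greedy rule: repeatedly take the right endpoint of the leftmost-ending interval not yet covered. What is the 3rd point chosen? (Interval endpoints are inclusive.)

13

By right end: [2,4]  [5,9]  [12,13]  [15,16]  [10,17]  [19,20]
[2,4] uncovered → point at 4; [5,9] uncovered → point at 9; [12,13] uncovered → point at 13; [15,16] uncovered → point at 16; [19,20] uncovered → point at 20.
Points: 4, 9, 13, 16, 20 (5 total).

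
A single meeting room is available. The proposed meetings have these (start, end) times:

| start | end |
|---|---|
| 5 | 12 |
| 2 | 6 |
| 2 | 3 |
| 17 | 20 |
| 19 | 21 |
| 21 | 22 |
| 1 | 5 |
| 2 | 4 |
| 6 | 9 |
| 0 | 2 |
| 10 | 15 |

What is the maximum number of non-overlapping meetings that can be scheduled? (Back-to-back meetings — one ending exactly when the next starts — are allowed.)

6

Sort by end time and greedily take each interval whose start is ≥ the last chosen end.
By end time: (0,2), (2,3), (2,4), (1,5), (2,6), (6,9), (5,12), (10,15), (17,20), (19,21), (21,22).
Pick (0,2); next start ≥ 2 → (2,3); next start ≥ 3 → (6,9); next start ≥ 9 → (10,15); next start ≥ 15 → (17,20); next start ≥ 20 → (21,22).
Selected 6 meetings.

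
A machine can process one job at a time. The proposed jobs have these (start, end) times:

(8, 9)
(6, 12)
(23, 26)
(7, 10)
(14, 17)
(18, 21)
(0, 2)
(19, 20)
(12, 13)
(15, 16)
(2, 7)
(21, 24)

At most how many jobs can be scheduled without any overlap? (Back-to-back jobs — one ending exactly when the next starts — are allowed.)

Sort by end time and greedily take each interval whose start is ≥ the last chosen end.
Sorted by end: (0,2)  (2,7)  (8,9)  (7,10)  (6,12)  (12,13)  (15,16)  (14,17)  (19,20)  (18,21)  (21,24)  (23,26)
take (0,2); take (2,7); take (8,9); take (12,13); take (15,16); take (19,20); take (21,24).
Selected 7 jobs.

7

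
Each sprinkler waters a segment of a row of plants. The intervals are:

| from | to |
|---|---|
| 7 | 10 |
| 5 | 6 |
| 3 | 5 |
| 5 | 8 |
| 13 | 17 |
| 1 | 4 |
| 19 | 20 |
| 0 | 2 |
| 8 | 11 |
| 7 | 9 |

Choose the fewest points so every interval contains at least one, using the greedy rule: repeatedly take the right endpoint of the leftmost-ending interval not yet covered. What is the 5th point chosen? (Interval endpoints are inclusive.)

Sort by right endpoint; whenever an interval is uncovered, place a point at its right end.
By right end: [0,2]  [1,4]  [3,5]  [5,6]  [5,8]  [7,9]  [7,10]  [8,11]  [13,17]  [19,20]
[0,2] uncovered → point at 2; [3,5] uncovered → point at 5; [7,9] uncovered → point at 9; [13,17] uncovered → point at 17; [19,20] uncovered → point at 20.
Points: 2, 5, 9, 17, 20 (5 total).

20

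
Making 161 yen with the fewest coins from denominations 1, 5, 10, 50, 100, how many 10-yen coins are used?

1

Use the largest denomination that fits, subtract, and repeat.
161 − 1×100→61 − 1×50→11 − 1×10→1 − 1×1→0
Count of 10: 1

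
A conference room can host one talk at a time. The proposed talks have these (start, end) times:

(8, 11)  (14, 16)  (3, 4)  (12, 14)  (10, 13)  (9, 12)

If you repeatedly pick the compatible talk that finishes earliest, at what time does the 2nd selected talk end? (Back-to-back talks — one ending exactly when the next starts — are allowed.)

11

By end time: (3,4), (8,11), (9,12), (10,13), (12,14), (14,16).
Pick (3,4); next start ≥ 4 → (8,11); next start ≥ 11 → (12,14); next start ≥ 14 → (14,16).
Selected: (3,4) (8,11) (12,14) (14,16)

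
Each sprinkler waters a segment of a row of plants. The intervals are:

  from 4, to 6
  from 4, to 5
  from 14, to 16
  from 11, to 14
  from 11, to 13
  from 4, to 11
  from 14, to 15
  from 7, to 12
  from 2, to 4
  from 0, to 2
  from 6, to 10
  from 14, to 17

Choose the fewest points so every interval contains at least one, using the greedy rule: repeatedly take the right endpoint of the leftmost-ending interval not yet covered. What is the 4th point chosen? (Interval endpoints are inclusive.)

Sorted: [0,2] [2,4] [4,5] [4,6] [6,10] [4,11] [7,12] [11,13] [11,14] [14,15] [14,16] [14,17]
{[0,2],[2,4]} hit by 2; {[4,5],[4,6]} hit by 5; {[6,10],[4,11],[7,12]} hit by 10; {[11,13],[11,14]} hit by 13; {[14,15],[14,16],[14,17]} hit by 15.
Points: 2, 5, 10, 13, 15 (5 total).

13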